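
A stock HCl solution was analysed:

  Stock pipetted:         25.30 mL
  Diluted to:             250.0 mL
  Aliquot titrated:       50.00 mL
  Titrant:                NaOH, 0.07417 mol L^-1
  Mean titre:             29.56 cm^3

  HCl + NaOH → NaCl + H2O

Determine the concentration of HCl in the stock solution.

n(NaOH) = 0.02956 × 0.07417 = 2.192 × 10^-3 mol
n(HCl) in the aliquot = 2.192 × 10^-3 mol (1:1 ratio)
[HCl]_dilute = 2.192 × 10^-3 / 0.05000 = 0.04385 mol/L
Dilution factor = 250.0 / 25.30 = 9.881
[HCl]_stock = 0.04385 × 9.881 = 0.4333 mol/L

0.4333 mol/L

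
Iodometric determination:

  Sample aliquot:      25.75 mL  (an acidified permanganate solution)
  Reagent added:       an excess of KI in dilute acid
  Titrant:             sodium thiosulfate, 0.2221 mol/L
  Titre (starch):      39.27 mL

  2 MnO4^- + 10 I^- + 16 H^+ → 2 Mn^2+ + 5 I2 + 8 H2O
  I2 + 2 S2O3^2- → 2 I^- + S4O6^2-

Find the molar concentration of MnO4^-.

n(S2O3^2-) = 0.03927 × 0.2221 = 8.722 × 10^-3 mol
n(I2) = n(S2O3^2-)/2 = 4.361 × 10^-3 mol
From the 2:5 ratio, n(MnO4^-) in the aliquot = 2/5 × 4.361 × 10^-3 = 1.744 × 10^-3 mol
[MnO4^-] = 1.744 × 10^-3 / 0.02575 = 0.06774 mol/L

0.06774 mol/L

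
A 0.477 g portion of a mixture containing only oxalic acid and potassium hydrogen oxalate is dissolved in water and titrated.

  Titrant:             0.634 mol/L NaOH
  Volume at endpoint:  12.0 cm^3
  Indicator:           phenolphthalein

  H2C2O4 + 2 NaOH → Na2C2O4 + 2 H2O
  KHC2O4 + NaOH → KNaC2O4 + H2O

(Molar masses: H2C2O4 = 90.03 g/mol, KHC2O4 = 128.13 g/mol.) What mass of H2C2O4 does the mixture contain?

n(NaOH) = 0.0120 × 0.634 = 7.61 × 10^-3 mol
Let x = n(H2C2O4), y = n(KHC2O4).
Titrant: 2x + 1y = 7.61 × 10^-3;  mass: 90.03x + 128.13y = 0.477
Solving, x = 2.99 × 10^-3 mol, y = 1.62 × 10^-3 mol
mass of H2C2O4 = 2.99 × 10^-3 × 90.03 = 0.270 g

0.270 g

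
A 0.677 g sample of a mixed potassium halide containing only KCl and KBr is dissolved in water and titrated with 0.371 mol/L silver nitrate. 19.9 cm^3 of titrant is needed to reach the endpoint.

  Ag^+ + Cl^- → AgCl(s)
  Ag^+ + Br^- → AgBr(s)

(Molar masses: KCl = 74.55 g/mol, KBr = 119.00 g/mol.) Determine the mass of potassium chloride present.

n(AgNO3) = 0.0199 × 0.371 = 7.38 × 10^-3 mol
Let x = n(KCl), y = n(KBr).
Titrant: 1x + 1y = 7.38 × 10^-3;  mass: 74.55x + 119.00y = 0.677
Solving, x = 4.53 × 10^-3 mol, y = 2.85 × 10^-3 mol
mass of KCl = 4.53 × 10^-3 × 74.55 = 0.338 g

0.338 g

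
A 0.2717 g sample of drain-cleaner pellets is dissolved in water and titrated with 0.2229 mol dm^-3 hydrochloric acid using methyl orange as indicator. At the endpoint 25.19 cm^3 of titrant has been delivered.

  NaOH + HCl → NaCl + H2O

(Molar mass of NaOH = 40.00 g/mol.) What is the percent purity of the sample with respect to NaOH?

82.66 %

n(HCl) = 0.02519 L × 0.2229 mol/L = 5.615 × 10^-3 mol
n(NaOH) = 5.615 × 10^-3 mol (1:1 ratio)
mass of NaOH = 5.615 × 10^-3 × 40.00 g/mol = 0.2246 g
% NaOH = 0.2246 / 0.2717 × 100 = 82.66 %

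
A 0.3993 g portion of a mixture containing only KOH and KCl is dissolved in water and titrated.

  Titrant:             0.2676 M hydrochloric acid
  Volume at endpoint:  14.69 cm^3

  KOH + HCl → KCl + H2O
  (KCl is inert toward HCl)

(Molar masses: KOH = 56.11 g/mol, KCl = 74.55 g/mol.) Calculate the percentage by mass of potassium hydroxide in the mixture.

55.24 %

n(HCl) = 0.01469 × 0.2676 = 3.931 × 10^-3 mol
Let x = n(KOH), y = n(KCl).
Titrant: 1x = 3.931 × 10^-3;  mass: 56.11x + 74.55y = 0.3993
Solving, x = 3.931 × 10^-3 mol, y = 2.397 × 10^-3 mol
mass of KOH = 3.931 × 10^-3 × 56.11 = 0.2206 g
% KOH = 0.2206 / 0.3993 × 100 = 55.24 %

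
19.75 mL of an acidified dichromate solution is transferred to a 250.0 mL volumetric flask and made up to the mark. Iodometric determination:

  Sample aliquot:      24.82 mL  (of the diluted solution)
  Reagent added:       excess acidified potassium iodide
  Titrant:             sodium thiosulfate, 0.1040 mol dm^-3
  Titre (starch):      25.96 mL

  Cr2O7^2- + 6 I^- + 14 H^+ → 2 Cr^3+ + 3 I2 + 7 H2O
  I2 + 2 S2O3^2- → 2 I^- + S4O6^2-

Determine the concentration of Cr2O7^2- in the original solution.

n(S2O3^2-) = 0.02596 × 0.1040 = 2.700 × 10^-3 mol
n(I2) = n(S2O3^2-)/2 = 1.350 × 10^-3 mol
From the 1:3 ratio, n(Cr2O7^2-) in the aliquot = 1/3 × 1.350 × 10^-3 = 4.500 × 10^-4 mol
[Cr2O7^2-]_dilute = 4.500 × 10^-4 / 0.02482 = 0.01813 mol/L
[Cr2O7^2-]_original = 0.01813 × 250.0/19.75 = 0.2295 mol/L

0.2295 mol/L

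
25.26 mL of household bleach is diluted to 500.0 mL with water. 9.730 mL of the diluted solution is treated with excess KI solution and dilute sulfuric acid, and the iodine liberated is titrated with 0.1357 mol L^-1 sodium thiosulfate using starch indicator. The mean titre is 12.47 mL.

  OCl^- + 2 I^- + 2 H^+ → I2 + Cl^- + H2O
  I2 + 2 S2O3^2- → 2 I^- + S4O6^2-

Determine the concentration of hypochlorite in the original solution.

1.721 mol/L

n(S2O3^2-) = 0.01247 × 0.1357 = 1.692 × 10^-3 mol
n(I2) = n(S2O3^2-)/2 = 8.461 × 10^-4 mol
n(OCl^-) in the aliquot = 8.461 × 10^-4 mol (1:1 ratio)
[OCl^-]_dilute = 8.461 × 10^-4 / 0.009730 = 0.08696 mol/L
[OCl^-]_original = 0.08696 × 500.0/25.26 = 1.721 mol/L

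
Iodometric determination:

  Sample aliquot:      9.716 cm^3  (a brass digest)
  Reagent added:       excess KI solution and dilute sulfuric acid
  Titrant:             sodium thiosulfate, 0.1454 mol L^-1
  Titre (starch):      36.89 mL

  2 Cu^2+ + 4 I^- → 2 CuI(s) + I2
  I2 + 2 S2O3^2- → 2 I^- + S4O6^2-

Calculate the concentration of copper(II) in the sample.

n(S2O3^2-) = 0.03689 × 0.1454 = 5.364 × 10^-3 mol
n(I2) = n(S2O3^2-)/2 = 2.682 × 10^-3 mol
From the 2:1 ratio, n(Cu2+) in the aliquot = 2/1 × 2.682 × 10^-3 = 5.364 × 10^-3 mol
[Cu2+] = 5.364 × 10^-3 / 0.009716 = 0.5521 mol/L

0.5521 mol/L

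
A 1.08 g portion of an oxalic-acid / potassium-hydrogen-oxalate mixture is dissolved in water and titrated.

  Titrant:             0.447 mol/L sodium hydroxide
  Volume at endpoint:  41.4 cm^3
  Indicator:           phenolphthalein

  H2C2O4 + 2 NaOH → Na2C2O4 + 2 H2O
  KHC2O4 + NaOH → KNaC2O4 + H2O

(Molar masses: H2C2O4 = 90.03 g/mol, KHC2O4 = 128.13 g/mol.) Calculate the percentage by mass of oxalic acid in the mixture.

n(NaOH) = 0.0414 × 0.447 = 0.0185 mol
Let x = n(H2C2O4), y = n(KHC2O4).
Titrant: 2x + 1y = 0.0185;  mass: 90.03x + 128.13y = 1.08
Solving, x = 7.77 × 10^-3 mol, y = 2.97 × 10^-3 mol
mass of H2C2O4 = 7.77 × 10^-3 × 90.03 = 0.699 g
% H2C2O4 = 0.699 / 1.08 × 100 = 64.7 %

64.7 %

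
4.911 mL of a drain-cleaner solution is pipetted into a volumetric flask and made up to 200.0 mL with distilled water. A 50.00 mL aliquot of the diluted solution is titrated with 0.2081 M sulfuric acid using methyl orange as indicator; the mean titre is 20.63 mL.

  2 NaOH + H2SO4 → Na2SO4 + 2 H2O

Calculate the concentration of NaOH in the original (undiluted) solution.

6.993 M

n(H2SO4) = 0.02063 × 0.2081 = 4.293 × 10^-3 mol
From the 2:1 ratio, n(NaOH) in the aliquot = 2/1 × 4.293 × 10^-3 = 8.586 × 10^-3 mol
[NaOH]_dilute = 8.586 × 10^-3 / 0.05000 = 0.1717 mol/L
Dilution factor = 200.0 / 4.911 = 40.72
[NaOH]_stock = 0.1717 × 40.72 = 6.993 mol/L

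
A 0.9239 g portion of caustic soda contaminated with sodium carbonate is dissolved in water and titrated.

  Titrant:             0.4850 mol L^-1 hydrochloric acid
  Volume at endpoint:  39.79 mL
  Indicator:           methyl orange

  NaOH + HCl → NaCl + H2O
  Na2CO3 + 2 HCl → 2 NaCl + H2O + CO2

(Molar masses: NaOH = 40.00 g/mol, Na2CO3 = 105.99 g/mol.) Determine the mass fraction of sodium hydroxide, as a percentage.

n(HCl) = 0.03979 × 0.4850 = 0.01930 mol
Let x = n(NaOH), y = n(Na2CO3).
Titrant: 1x + 2y = 0.01930;  mass: 40.00x + 105.99y = 0.9239
Solving, x = 7.603 × 10^-3 mol, y = 5.847 × 10^-3 mol
mass of NaOH = 7.603 × 10^-3 × 40.00 = 0.3041 g
% NaOH = 0.3041 / 0.9239 × 100 = 32.92 %

32.92 %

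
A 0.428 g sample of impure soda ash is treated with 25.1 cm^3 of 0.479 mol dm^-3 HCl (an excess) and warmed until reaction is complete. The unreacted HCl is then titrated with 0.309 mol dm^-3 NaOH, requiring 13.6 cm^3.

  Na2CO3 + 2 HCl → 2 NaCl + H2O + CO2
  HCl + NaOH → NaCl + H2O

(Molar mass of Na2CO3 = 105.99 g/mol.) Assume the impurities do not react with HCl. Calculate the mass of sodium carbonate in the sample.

n(HCl) added = 0.0251 × 0.479 = 0.0120 mol
n(NaOH) used in back-titration = 0.0136 × 0.309 = 4.20 × 10^-3 mol
n(HCl) left over = 4.20 × 10^-3 mol (1:1 ratio)
n(HCl) consumed by analyte = 0.0120 − 4.20 × 10^-3 = 7.82 × 10^-3 mol
From the 1:2 ratio, n(Na2CO3) = 1/2 × 7.82 × 10^-3 = 3.91 × 10^-3 mol
mass of Na2CO3 = 3.91 × 10^-3 × 105.99 = 0.414 g

0.414 g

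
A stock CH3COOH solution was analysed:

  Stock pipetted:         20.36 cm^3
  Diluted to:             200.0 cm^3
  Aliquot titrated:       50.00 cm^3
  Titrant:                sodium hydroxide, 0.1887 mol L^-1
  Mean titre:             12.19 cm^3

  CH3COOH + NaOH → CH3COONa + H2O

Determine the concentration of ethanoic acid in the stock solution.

n(NaOH) = 0.01219 × 0.1887 = 2.300 × 10^-3 mol
n(CH3COOH) in the aliquot = 2.300 × 10^-3 mol (1:1 ratio)
[CH3COOH]_dilute = 2.300 × 10^-3 / 0.05000 = 0.04601 mol/L
Dilution factor = 200.0 / 20.36 = 9.823
[CH3COOH]_stock = 0.04601 × 9.823 = 0.4519 mol/L

0.4519 mol/L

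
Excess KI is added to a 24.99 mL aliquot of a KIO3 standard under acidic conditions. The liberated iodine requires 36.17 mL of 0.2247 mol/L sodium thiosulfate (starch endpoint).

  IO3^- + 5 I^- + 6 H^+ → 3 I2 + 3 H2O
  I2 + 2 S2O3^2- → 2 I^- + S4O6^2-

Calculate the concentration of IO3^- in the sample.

n(S2O3^2-) = 0.03617 × 0.2247 = 8.127 × 10^-3 mol
n(I2) = n(S2O3^2-)/2 = 4.064 × 10^-3 mol
From the 1:3 ratio, n(IO3^-) in the aliquot = 1/3 × 4.064 × 10^-3 = 1.355 × 10^-3 mol
[IO3^-] = 1.355 × 10^-3 / 0.02499 = 0.05420 mol/L

0.05420 mol/L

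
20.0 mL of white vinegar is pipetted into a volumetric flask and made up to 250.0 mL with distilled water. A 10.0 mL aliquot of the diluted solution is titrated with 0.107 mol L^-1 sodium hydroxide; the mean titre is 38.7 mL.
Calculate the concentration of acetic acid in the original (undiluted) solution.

5.18 mol/L

CH3COOH + NaOH → CH3COONa + H2O
n(NaOH) = 0.0387 × 0.107 = 4.14 × 10^-3 mol
n(CH3COOH) in the aliquot = 4.14 × 10^-3 mol (1:1 ratio)
[CH3COOH]_dilute = 4.14 × 10^-3 / 0.0100 = 0.414 mol/L
Dilution factor = 250.0 / 20.0 = 12.50
[CH3COOH]_stock = 0.414 × 12.50 = 5.18 mol/L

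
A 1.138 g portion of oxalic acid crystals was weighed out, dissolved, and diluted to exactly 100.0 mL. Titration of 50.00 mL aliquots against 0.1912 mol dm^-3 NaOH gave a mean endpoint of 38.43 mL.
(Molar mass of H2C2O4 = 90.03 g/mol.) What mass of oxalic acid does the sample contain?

0.6615 g

H2C2O4 + 2 NaOH → Na2C2O4 + 2 H2O
n(NaOH) per titration = 0.03843 × 0.1912 = 7.348 × 10^-3 mol
From the 1:2 ratio, n(H2C2O4) in each aliquot = 1/2 × 7.348 × 10^-3 = 3.674 × 10^-3 mol
n(H2C2O4) in the whole flask = 3.674 × 10^-3 × 100.0/50.00 = 7.348 × 10^-3 mol
mass of H2C2O4 = 7.348 × 10^-3 × 90.03 = 0.6615 g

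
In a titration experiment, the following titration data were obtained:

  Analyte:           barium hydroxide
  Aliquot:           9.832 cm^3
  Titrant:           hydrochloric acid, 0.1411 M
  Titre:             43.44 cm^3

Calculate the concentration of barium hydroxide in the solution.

0.3117 M

Ba(OH)2 + 2 HCl → BaCl2 + 2 H2O
n(HCl) = 0.04344 L × 0.1411 mol/L = 6.129 × 10^-3 mol
From the 1:2 mole ratio, n(Ba(OH)2) = 1/2 × 6.129 × 10^-3 = 3.065 × 10^-3 mol
[Ba(OH)2] = 3.065 × 10^-3 mol / 0.009832 L = 0.3117 mol/L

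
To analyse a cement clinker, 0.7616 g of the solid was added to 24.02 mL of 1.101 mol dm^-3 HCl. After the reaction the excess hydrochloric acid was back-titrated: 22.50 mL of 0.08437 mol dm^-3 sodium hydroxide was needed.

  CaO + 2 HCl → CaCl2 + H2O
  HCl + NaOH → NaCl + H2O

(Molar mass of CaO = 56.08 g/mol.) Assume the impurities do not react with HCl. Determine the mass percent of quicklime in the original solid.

n(HCl) added = 0.02402 × 1.101 = 0.02645 mol
n(NaOH) used in back-titration = 0.02250 × 0.08437 = 1.898 × 10^-3 mol
n(HCl) left over = 1.898 × 10^-3 mol (1:1 ratio)
n(HCl) consumed by analyte = 0.02645 − 1.898 × 10^-3 = 0.02455 mol
From the 1:2 ratio, n(CaO) = 1/2 × 0.02455 = 0.01227 mol
mass of CaO = 0.01227 × 56.08 = 0.6883 g
% CaO = 0.6883 / 0.7616 × 100 = 90.38 %

90.38 %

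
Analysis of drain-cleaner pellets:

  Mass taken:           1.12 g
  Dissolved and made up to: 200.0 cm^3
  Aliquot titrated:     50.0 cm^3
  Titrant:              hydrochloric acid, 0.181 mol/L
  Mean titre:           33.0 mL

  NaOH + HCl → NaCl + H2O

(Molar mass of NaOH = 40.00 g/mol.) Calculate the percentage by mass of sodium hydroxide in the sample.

n(HCl) per titration = 0.0330 × 0.181 = 5.97 × 10^-3 mol
n(NaOH) in each aliquot = 5.97 × 10^-3 mol (1:1 ratio)
n(NaOH) in the whole flask = 5.97 × 10^-3 × 200.0/50.0 = 0.0239 mol
mass of NaOH = 0.0239 × 40.00 = 0.956 g
% NaOH = 0.956 / 1.12 × 100 = 85.3 %

85.3 %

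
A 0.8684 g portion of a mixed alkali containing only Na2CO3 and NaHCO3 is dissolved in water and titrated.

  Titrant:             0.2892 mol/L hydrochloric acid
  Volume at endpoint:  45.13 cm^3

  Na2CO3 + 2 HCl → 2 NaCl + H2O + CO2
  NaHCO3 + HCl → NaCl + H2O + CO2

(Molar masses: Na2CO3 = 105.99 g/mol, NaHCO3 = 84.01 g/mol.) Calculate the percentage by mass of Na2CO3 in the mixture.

n(HCl) = 0.04513 × 0.2892 = 0.01305 mol
Let x = n(Na2CO3), y = n(NaHCO3).
Titrant: 2x + 1y = 0.01305;  mass: 105.99x + 84.01y = 0.8684
Solving, x = 3.677 × 10^-3 mol, y = 5.698 × 10^-3 mol
mass of Na2CO3 = 3.677 × 10^-3 × 105.99 = 0.3897 g
% Na2CO3 = 0.3897 / 0.8684 × 100 = 44.87 %

44.87 %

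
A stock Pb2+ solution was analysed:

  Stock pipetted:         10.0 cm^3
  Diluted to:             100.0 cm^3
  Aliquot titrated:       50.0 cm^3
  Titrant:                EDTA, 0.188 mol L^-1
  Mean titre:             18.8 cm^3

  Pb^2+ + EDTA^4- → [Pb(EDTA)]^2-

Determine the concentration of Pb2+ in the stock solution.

0.707 mol/L

n(EDTA) = 0.0188 × 0.188 = 3.53 × 10^-3 mol
n(Pb2+) in the aliquot = 3.53 × 10^-3 mol (1:1 ratio)
[Pb2+]_dilute = 3.53 × 10^-3 / 0.0500 = 0.0707 mol/L
Dilution factor = 100.0 / 10.0 = 10.00
[Pb2+]_stock = 0.0707 × 10.00 = 0.707 mol/L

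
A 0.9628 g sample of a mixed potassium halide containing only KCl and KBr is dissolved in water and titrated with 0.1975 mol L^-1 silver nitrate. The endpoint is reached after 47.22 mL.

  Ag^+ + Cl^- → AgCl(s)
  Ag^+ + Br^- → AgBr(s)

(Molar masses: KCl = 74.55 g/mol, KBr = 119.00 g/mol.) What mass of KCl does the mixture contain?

n(AgNO3) = 0.04722 × 0.1975 = 9.326 × 10^-3 mol
Let x = n(KCl), y = n(KBr).
Titrant: 1x + 1y = 9.326 × 10^-3;  mass: 74.55x + 119.00y = 0.9628
Solving, x = 3.307 × 10^-3 mol, y = 6.019 × 10^-3 mol
mass of KCl = 3.307 × 10^-3 × 74.55 = 0.2465 g

0.2465 g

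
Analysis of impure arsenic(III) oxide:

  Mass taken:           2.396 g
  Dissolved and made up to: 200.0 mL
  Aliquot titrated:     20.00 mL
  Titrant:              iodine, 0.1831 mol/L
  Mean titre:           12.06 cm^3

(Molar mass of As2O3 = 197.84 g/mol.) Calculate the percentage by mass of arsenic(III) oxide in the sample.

91.17 %

As2O3 + 2 I2 + 2 H2O → As2O5 + 4 HI
n(I2) per titration = 0.01206 × 0.1831 = 2.208 × 10^-3 mol
From the 1:2 ratio, n(As2O3) in each aliquot = 1/2 × 2.208 × 10^-3 = 1.104 × 10^-3 mol
n(As2O3) in the whole flask = 1.104 × 10^-3 × 200.0/20.00 = 0.01104 mol
mass of As2O3 = 0.01104 × 197.84 = 2.184 g
% As2O3 = 2.184 / 2.396 × 100 = 91.17 %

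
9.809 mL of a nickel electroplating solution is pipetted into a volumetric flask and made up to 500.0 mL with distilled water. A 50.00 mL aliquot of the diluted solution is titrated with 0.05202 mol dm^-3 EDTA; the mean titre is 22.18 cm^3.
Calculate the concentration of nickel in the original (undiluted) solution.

Ni^2+ + EDTA^4- → [Ni(EDTA)]^2-
n(EDTA) = 0.02218 × 0.05202 = 1.154 × 10^-3 mol
n(Ni2+) in the aliquot = 1.154 × 10^-3 mol (1:1 ratio)
[Ni2+]_dilute = 1.154 × 10^-3 / 0.05000 = 0.02308 mol/L
Dilution factor = 500.0 / 9.809 = 50.97
[Ni2+]_stock = 0.02308 × 50.97 = 1.176 mol/L

1.176 mol/L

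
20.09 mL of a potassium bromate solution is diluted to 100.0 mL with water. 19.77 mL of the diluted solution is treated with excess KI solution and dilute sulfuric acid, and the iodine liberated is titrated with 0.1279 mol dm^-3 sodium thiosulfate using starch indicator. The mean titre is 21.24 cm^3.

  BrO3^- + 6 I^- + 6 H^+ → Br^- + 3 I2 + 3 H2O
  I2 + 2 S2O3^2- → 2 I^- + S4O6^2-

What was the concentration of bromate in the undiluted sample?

0.1140 mol/L

n(S2O3^2-) = 0.02124 × 0.1279 = 2.717 × 10^-3 mol
n(I2) = n(S2O3^2-)/2 = 1.358 × 10^-3 mol
From the 1:3 ratio, n(BrO3^-) in the aliquot = 1/3 × 1.358 × 10^-3 = 4.528 × 10^-4 mol
[BrO3^-]_dilute = 4.528 × 10^-4 / 0.01977 = 0.02290 mol/L
[BrO3^-]_original = 0.02290 × 100.0/20.09 = 0.1140 mol/L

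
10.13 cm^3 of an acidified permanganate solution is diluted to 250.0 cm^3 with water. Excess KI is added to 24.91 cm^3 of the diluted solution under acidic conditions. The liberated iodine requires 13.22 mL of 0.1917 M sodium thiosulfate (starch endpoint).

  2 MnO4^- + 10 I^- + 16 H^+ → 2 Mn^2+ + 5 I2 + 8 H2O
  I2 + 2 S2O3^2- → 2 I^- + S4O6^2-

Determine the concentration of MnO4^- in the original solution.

0.5022 M

n(S2O3^2-) = 0.01322 × 0.1917 = 2.534 × 10^-3 mol
n(I2) = n(S2O3^2-)/2 = 1.267 × 10^-3 mol
From the 2:5 ratio, n(MnO4^-) in the aliquot = 2/5 × 1.267 × 10^-3 = 5.069 × 10^-4 mol
[MnO4^-]_dilute = 5.069 × 10^-4 / 0.02491 = 0.02035 mol/L
[MnO4^-]_original = 0.02035 × 250.0/10.13 = 0.5022 mol/L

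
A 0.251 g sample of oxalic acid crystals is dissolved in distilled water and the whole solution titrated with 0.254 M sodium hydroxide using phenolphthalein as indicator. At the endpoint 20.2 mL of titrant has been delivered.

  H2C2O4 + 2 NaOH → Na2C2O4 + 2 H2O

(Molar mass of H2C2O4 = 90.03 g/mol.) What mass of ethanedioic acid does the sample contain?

n(NaOH) = 0.0202 L × 0.254 mol/L = 5.13 × 10^-3 mol
From the 1:2 ratio, n(H2C2O4) = 1/2 × 5.13 × 10^-3 = 2.57 × 10^-3 mol
mass of H2C2O4 = 2.57 × 10^-3 × 90.03 g/mol = 0.231 g

0.231 g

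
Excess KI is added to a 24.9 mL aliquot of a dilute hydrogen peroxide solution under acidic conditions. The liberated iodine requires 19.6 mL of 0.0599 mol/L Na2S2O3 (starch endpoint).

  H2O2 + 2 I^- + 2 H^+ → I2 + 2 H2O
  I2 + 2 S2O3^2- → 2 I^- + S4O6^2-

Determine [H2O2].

0.0236 mol/L

n(S2O3^2-) = 0.0196 × 0.0599 = 1.17 × 10^-3 mol
n(I2) = n(S2O3^2-)/2 = 5.87 × 10^-4 mol
n(H2O2) in the aliquot = 5.87 × 10^-4 mol (1:1 ratio)
[H2O2] = 5.87 × 10^-4 / 0.0249 = 0.0236 mol/L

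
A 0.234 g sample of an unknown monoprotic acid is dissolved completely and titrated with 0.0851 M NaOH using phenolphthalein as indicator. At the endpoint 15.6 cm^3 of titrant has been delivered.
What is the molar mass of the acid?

n(NaOH) = 0.0156 L × 0.0851 mol/L = 1.33 × 10^-3 mol
n(HA) = 1.33 × 10^-3 mol (1:1 ratio)
M = m / n = 0.234 g / 1.33 × 10^-3 mol = 176 g/mol

176 g/mol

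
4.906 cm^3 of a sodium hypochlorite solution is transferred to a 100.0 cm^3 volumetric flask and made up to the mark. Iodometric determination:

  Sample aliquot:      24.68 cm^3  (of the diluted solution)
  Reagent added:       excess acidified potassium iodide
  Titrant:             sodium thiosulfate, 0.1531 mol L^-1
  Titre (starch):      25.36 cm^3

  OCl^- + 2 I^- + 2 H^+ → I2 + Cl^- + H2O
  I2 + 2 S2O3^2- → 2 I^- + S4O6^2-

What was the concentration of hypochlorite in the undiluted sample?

1.603 mol/L

n(S2O3^2-) = 0.02536 × 0.1531 = 3.883 × 10^-3 mol
n(I2) = n(S2O3^2-)/2 = 1.941 × 10^-3 mol
n(OCl^-) in the aliquot = 1.941 × 10^-3 mol (1:1 ratio)
[OCl^-]_dilute = 1.941 × 10^-3 / 0.02468 = 0.07866 mol/L
[OCl^-]_original = 0.07866 × 100.0/4.906 = 1.603 mol/L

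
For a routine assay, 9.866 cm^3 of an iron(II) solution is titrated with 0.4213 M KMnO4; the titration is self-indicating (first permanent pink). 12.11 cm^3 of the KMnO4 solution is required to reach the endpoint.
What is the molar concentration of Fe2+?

MnO4^- + 5 Fe^2+ + 8 H^+ → Mn^2+ + 5 Fe^3+ + 4 H2O
n(KMnO4) = 0.01211 L × 0.4213 mol/L = 5.102 × 10^-3 mol
From the 5:1 mole ratio, n(Fe2+) = 5/1 × 5.102 × 10^-3 = 0.02551 mol
[Fe2+] = 0.02551 mol / 0.009866 L = 2.586 mol/L

2.586 M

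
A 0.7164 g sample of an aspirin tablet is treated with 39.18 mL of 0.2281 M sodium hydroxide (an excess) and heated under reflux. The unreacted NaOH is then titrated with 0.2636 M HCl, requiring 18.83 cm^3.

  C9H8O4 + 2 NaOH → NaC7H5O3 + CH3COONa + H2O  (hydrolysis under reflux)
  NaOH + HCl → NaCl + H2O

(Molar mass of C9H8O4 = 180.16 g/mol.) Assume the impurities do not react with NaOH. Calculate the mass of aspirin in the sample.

n(NaOH) added = 0.03918 × 0.2281 = 8.937 × 10^-3 mol
n(HCl) used in back-titration = 0.01883 × 0.2636 = 4.964 × 10^-3 mol
n(NaOH) left over = 4.964 × 10^-3 mol (1:1 ratio)
n(NaOH) consumed by analyte = 8.937 × 10^-3 − 4.964 × 10^-3 = 3.973 × 10^-3 mol
From the 1:2 ratio, n(C9H8O4) = 1/2 × 3.973 × 10^-3 = 1.987 × 10^-3 mol
mass of C9H8O4 = 1.987 × 10^-3 × 180.16 = 0.3579 g

0.3579 g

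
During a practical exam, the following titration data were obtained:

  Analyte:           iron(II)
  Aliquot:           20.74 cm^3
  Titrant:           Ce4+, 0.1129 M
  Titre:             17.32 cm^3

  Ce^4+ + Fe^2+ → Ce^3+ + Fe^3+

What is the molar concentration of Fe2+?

0.09428 M

n(Ce4+) = 0.01732 L × 0.1129 mol/L = 1.955 × 10^-3 mol
n(Fe2+) = 1.955 × 10^-3 mol (1:1 mole ratio)
[Fe2+] = 1.955 × 10^-3 mol / 0.02074 L = 0.09428 mol/L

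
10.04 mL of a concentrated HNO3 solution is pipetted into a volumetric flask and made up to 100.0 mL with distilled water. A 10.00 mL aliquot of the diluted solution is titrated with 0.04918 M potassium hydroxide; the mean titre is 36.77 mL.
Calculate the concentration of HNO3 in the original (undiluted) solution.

1.801 M

HNO3 + KOH → KNO3 + H2O
n(KOH) = 0.03677 × 0.04918 = 1.808 × 10^-3 mol
n(HNO3) in the aliquot = 1.808 × 10^-3 mol (1:1 ratio)
[HNO3]_dilute = 1.808 × 10^-3 / 0.01000 = 0.1808 mol/L
Dilution factor = 100.0 / 10.04 = 9.960
[HNO3]_stock = 0.1808 × 9.960 = 1.801 mol/L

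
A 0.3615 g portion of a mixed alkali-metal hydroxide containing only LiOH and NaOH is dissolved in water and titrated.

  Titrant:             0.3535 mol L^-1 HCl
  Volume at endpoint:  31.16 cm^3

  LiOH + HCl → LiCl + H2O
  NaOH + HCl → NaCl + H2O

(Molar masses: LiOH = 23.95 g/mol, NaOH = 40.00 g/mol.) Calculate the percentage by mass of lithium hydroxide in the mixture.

32.65 %

n(HCl) = 0.03116 × 0.3535 = 0.01102 mol
Let x = n(LiOH), y = n(NaOH).
Titrant: 1x + 1y = 0.01102;  mass: 23.95x + 40.00y = 0.3615
Solving, x = 4.928 × 10^-3 mol, y = 6.087 × 10^-3 mol
mass of LiOH = 4.928 × 10^-3 × 23.95 = 0.1180 g
% LiOH = 0.1180 / 0.3615 × 100 = 32.65 %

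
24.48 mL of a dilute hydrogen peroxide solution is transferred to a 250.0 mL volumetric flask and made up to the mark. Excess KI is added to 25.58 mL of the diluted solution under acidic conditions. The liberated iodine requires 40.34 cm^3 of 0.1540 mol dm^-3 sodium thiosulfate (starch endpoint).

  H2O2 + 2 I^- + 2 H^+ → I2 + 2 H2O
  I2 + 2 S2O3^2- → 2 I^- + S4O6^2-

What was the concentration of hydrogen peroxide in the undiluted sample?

1.240 mol/L

n(S2O3^2-) = 0.04034 × 0.1540 = 6.212 × 10^-3 mol
n(I2) = n(S2O3^2-)/2 = 3.106 × 10^-3 mol
n(H2O2) in the aliquot = 3.106 × 10^-3 mol (1:1 ratio)
[H2O2]_dilute = 3.106 × 10^-3 / 0.02558 = 0.1214 mol/L
[H2O2]_original = 0.1214 × 250.0/24.48 = 1.240 mol/L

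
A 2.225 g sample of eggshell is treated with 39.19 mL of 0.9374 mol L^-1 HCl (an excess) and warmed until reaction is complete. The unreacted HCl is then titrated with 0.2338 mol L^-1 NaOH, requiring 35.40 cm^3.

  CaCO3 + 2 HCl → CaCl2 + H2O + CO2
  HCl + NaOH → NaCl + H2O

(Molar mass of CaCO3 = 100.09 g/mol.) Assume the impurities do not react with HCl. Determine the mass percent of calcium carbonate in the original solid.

n(HCl) added = 0.03919 × 0.9374 = 0.03674 mol
n(NaOH) used in back-titration = 0.03540 × 0.2338 = 8.277 × 10^-3 mol
n(HCl) left over = 8.277 × 10^-3 mol (1:1 ratio)
n(HCl) consumed by analyte = 0.03674 − 8.277 × 10^-3 = 0.02846 mol
From the 1:2 ratio, n(CaCO3) = 1/2 × 0.02846 = 0.01423 mol
mass of CaCO3 = 0.01423 × 100.09 = 1.424 g
% CaCO3 = 1.424 / 2.225 × 100 = 64.01 %

64.01 %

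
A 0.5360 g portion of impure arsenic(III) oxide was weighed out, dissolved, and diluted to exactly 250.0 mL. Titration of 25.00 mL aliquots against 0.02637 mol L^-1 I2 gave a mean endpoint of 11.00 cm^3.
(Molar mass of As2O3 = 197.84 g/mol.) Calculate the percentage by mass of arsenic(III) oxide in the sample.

As2O3 + 2 I2 + 2 H2O → As2O5 + 4 HI
n(I2) per titration = 0.01100 × 0.02637 = 2.901 × 10^-4 mol
From the 1:2 ratio, n(As2O3) in each aliquot = 1/2 × 2.901 × 10^-4 = 1.450 × 10^-4 mol
n(As2O3) in the whole flask = 1.450 × 10^-4 × 250.0/25.00 = 1.450 × 10^-3 mol
mass of As2O3 = 1.450 × 10^-3 × 197.84 = 0.2869 g
% As2O3 = 0.2869 / 0.5360 × 100 = 53.53 %

53.53 %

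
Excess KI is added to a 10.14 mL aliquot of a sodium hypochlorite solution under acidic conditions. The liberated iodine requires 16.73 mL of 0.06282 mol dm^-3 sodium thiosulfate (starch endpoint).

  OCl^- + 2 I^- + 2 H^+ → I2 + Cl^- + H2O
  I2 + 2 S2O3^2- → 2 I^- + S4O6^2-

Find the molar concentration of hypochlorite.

0.05182 mol/L

n(S2O3^2-) = 0.01673 × 0.06282 = 1.051 × 10^-3 mol
n(I2) = n(S2O3^2-)/2 = 5.255 × 10^-4 mol
n(OCl^-) in the aliquot = 5.255 × 10^-4 mol (1:1 ratio)
[OCl^-] = 5.255 × 10^-4 / 0.01014 = 0.05182 mol/L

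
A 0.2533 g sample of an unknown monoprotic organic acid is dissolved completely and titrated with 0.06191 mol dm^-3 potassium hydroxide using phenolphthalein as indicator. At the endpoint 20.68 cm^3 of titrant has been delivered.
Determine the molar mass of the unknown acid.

197.8 g/mol

n(KOH) = 0.02068 L × 0.06191 mol/L = 1.280 × 10^-3 mol
n(HA) = 1.280 × 10^-3 mol (1:1 ratio)
M = m / n = 0.2533 g / 1.280 × 10^-3 mol = 197.8 g/mol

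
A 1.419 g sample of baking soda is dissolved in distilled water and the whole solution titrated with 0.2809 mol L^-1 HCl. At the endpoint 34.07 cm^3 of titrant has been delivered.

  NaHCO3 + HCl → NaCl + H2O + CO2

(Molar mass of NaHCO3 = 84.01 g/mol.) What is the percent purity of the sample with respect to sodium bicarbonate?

56.66 %

n(HCl) = 0.03407 L × 0.2809 mol/L = 9.570 × 10^-3 mol
n(NaHCO3) = 9.570 × 10^-3 mol (1:1 ratio)
mass of NaHCO3 = 9.570 × 10^-3 × 84.01 g/mol = 0.8040 g
% NaHCO3 = 0.8040 / 1.419 × 100 = 56.66 %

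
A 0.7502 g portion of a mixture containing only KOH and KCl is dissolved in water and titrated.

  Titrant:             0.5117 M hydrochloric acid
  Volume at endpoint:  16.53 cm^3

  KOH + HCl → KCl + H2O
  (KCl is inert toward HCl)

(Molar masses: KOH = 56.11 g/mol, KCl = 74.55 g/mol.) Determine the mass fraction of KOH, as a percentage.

n(HCl) = 0.01653 × 0.5117 = 8.458 × 10^-3 mol
Let x = n(KOH), y = n(KCl).
Titrant: 1x = 8.458 × 10^-3;  mass: 56.11x + 74.55y = 0.7502
Solving, x = 8.458 × 10^-3 mol, y = 3.697 × 10^-3 mol
mass of KOH = 8.458 × 10^-3 × 56.11 = 0.4746 g
% KOH = 0.4746 / 0.7502 × 100 = 63.26 %

63.26 %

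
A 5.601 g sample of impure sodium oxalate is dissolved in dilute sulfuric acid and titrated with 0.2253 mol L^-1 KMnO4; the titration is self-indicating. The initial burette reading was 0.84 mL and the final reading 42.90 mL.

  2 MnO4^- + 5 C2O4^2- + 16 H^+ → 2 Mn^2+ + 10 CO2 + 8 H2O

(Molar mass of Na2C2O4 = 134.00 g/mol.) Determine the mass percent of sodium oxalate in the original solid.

n(KMnO4) = 0.04206 L × 0.2253 mol/L = 9.476 × 10^-3 mol
From the 5:2 ratio, n(Na2C2O4) = 5/2 × 9.476 × 10^-3 = 0.02369 mol
mass of Na2C2O4 = 0.02369 × 134.00 g/mol = 3.174 g
% Na2C2O4 = 3.174 / 5.601 × 100 = 56.68 %

56.68 %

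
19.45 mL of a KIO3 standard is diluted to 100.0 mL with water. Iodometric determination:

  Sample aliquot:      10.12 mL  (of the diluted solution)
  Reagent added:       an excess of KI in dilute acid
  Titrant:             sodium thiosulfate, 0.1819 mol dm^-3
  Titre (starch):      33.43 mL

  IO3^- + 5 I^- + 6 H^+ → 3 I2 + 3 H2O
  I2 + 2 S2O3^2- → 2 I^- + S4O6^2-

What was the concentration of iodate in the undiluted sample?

0.5149 mol/L

n(S2O3^2-) = 0.03343 × 0.1819 = 6.081 × 10^-3 mol
n(I2) = n(S2O3^2-)/2 = 3.040 × 10^-3 mol
From the 1:3 ratio, n(IO3^-) in the aliquot = 1/3 × 3.040 × 10^-3 = 1.013 × 10^-3 mol
[IO3^-]_dilute = 1.013 × 10^-3 / 0.01012 = 0.1001 mol/L
[IO3^-]_original = 0.1001 × 100.0/19.45 = 0.5149 mol/L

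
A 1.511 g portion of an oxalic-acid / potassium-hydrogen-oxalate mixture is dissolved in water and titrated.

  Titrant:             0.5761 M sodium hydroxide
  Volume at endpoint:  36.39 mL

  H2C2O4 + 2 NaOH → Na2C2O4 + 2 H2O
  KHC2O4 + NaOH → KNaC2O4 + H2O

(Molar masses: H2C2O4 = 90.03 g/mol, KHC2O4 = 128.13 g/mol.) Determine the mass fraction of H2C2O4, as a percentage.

n(NaOH) = 0.03639 × 0.5761 = 0.02096 mol
Let x = n(H2C2O4), y = n(KHC2O4).
Titrant: 2x + 1y = 0.02096;  mass: 90.03x + 128.13y = 1.511
Solving, x = 7.069 × 10^-3 mol, y = 6.825 × 10^-3 mol
mass of H2C2O4 = 7.069 × 10^-3 × 90.03 = 0.6365 g
% H2C2O4 = 0.6365 / 1.511 × 100 = 42.12 %

42.12 %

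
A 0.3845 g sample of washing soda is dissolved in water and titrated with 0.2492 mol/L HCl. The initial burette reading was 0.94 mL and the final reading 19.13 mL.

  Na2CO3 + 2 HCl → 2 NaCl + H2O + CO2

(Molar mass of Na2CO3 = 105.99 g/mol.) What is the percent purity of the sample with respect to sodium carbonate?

n(HCl) = 0.01819 L × 0.2492 mol/L = 4.533 × 10^-3 mol
From the 1:2 ratio, n(Na2CO3) = 1/2 × 4.533 × 10^-3 = 2.266 × 10^-3 mol
mass of Na2CO3 = 2.266 × 10^-3 × 105.99 g/mol = 0.2402 g
% Na2CO3 = 0.2402 / 0.3845 × 100 = 62.48 %

62.48 %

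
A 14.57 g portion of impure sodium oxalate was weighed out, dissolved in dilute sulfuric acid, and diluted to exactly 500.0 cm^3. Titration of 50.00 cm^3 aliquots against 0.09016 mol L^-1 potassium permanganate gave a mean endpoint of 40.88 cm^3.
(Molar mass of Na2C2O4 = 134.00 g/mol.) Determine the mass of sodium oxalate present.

2 MnO4^- + 5 C2O4^2- + 16 H^+ → 2 Mn^2+ + 10 CO2 + 8 H2O
n(KMnO4) per titration = 0.04088 × 0.09016 = 3.686 × 10^-3 mol
From the 5:2 ratio, n(Na2C2O4) in each aliquot = 5/2 × 3.686 × 10^-3 = 9.214 × 10^-3 mol
n(Na2C2O4) in the whole flask = 9.214 × 10^-3 × 500.0/50.00 = 0.09214 mol
mass of Na2C2O4 = 0.09214 × 134.00 = 12.35 g

12.35 g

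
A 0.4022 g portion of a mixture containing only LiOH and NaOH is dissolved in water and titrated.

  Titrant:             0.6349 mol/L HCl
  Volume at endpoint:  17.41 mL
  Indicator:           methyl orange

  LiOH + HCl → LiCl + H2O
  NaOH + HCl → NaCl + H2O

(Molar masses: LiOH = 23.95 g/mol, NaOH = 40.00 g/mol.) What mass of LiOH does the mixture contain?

n(HCl) = 0.01741 × 0.6349 = 0.01105 mol
Let x = n(LiOH), y = n(NaOH).
Titrant: 1x + 1y = 0.01105;  mass: 23.95x + 40.00y = 0.4022
Solving, x = 2.489 × 10^-3 mol, y = 8.565 × 10^-3 mol
mass of LiOH = 2.489 × 10^-3 × 23.95 = 0.05961 g

0.05961 g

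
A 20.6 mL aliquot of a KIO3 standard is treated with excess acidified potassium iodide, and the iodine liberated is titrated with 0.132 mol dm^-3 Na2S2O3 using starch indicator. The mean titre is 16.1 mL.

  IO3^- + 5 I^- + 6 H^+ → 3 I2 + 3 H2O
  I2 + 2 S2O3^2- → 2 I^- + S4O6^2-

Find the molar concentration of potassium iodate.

n(S2O3^2-) = 0.0161 × 0.132 = 2.13 × 10^-3 mol
n(I2) = n(S2O3^2-)/2 = 1.06 × 10^-3 mol
From the 1:3 ratio, n(IO3^-) in the aliquot = 1/3 × 1.06 × 10^-3 = 3.54 × 10^-4 mol
[IO3^-] = 3.54 × 10^-4 / 0.0206 = 0.0172 mol/L

0.0172 mol/L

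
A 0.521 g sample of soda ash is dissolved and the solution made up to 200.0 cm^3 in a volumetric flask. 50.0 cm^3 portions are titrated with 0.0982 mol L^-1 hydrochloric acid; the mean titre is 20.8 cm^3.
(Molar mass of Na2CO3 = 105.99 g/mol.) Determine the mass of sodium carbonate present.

Na2CO3 + 2 HCl → 2 NaCl + H2O + CO2
n(HCl) per titration = 0.0208 × 0.0982 = 2.04 × 10^-3 mol
From the 1:2 ratio, n(Na2CO3) in each aliquot = 1/2 × 2.04 × 10^-3 = 1.02 × 10^-3 mol
n(Na2CO3) in the whole flask = 1.02 × 10^-3 × 200.0/50.0 = 4.09 × 10^-3 mol
mass of Na2CO3 = 4.09 × 10^-3 × 105.99 = 0.433 g

0.433 g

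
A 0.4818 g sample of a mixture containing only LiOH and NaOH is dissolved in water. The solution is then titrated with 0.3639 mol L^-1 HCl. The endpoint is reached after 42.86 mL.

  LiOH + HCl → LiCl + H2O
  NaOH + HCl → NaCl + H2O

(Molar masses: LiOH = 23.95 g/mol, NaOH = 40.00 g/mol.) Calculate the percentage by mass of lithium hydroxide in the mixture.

n(HCl) = 0.04286 × 0.3639 = 0.01560 mol
Let x = n(LiOH), y = n(NaOH).
Titrant: 1x + 1y = 0.01560;  mass: 23.95x + 40.00y = 0.4818
Solving, x = 8.852 × 10^-3 mol, y = 6.745 × 10^-3 mol
mass of LiOH = 8.852 × 10^-3 × 23.95 = 0.2120 g
% LiOH = 0.2120 / 0.4818 × 100 = 44.00 %

44.00 %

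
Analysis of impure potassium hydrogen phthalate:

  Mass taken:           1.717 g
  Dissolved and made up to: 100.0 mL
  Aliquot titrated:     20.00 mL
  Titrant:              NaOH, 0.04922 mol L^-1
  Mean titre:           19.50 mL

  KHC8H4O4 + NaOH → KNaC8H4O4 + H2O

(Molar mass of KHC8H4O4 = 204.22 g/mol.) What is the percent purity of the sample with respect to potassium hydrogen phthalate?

57.08 %

n(NaOH) per titration = 0.01950 × 0.04922 = 9.598 × 10^-4 mol
n(KHC8H4O4) in each aliquot = 9.598 × 10^-4 mol (1:1 ratio)
n(KHC8H4O4) in the whole flask = 9.598 × 10^-4 × 100.0/20.00 = 4.799 × 10^-3 mol
mass of KHC8H4O4 = 4.799 × 10^-3 × 204.22 = 0.9800 g
% KHC8H4O4 = 0.9800 / 1.717 × 100 = 57.08 %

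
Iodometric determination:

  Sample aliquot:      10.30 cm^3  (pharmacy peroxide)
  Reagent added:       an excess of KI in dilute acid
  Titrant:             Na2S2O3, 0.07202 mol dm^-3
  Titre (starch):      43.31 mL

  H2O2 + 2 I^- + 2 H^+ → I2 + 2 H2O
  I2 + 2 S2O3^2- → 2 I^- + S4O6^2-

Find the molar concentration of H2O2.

n(S2O3^2-) = 0.04331 × 0.07202 = 3.119 × 10^-3 mol
n(I2) = n(S2O3^2-)/2 = 1.560 × 10^-3 mol
n(H2O2) in the aliquot = 1.560 × 10^-3 mol (1:1 ratio)
[H2O2] = 1.560 × 10^-3 / 0.01030 = 0.1514 mol/L

0.1514 mol/L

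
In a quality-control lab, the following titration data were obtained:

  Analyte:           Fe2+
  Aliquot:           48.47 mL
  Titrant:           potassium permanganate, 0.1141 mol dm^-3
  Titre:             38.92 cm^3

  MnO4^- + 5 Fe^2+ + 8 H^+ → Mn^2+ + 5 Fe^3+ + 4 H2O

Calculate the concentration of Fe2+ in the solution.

n(KMnO4) = 0.03892 L × 0.1141 mol/L = 4.441 × 10^-3 mol
From the 5:1 mole ratio, n(Fe2+) = 5/1 × 4.441 × 10^-3 = 0.02220 mol
[Fe2+] = 0.02220 mol / 0.04847 L = 0.4581 mol/L

0.4581 mol/L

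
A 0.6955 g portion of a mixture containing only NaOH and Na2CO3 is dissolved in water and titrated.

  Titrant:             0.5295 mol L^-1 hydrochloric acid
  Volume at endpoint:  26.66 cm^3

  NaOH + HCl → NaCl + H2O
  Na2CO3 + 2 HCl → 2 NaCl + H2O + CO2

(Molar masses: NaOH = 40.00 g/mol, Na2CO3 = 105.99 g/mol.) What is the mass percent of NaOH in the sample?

23.28 %

n(HCl) = 0.02666 × 0.5295 = 0.01412 mol
Let x = n(NaOH), y = n(Na2CO3).
Titrant: 1x + 2y = 0.01412;  mass: 40.00x + 105.99y = 0.6955
Solving, x = 4.048 × 10^-3 mol, y = 5.034 × 10^-3 mol
mass of NaOH = 4.048 × 10^-3 × 40.00 = 0.1619 g
% NaOH = 0.1619 / 0.6955 × 100 = 23.28 %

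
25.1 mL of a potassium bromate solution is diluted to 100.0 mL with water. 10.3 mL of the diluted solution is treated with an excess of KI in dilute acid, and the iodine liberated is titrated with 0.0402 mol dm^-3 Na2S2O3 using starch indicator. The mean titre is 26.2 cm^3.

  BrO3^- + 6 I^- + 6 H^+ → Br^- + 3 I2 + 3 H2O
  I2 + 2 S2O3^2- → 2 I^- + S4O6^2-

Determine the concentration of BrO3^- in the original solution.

0.0679 mol/L

n(S2O3^2-) = 0.0262 × 0.0402 = 1.05 × 10^-3 mol
n(I2) = n(S2O3^2-)/2 = 5.27 × 10^-4 mol
From the 1:3 ratio, n(BrO3^-) in the aliquot = 1/3 × 5.27 × 10^-4 = 1.76 × 10^-4 mol
[BrO3^-]_dilute = 1.76 × 10^-4 / 0.0103 = 0.0170 mol/L
[BrO3^-]_original = 0.0170 × 100.0/25.1 = 0.0679 mol/L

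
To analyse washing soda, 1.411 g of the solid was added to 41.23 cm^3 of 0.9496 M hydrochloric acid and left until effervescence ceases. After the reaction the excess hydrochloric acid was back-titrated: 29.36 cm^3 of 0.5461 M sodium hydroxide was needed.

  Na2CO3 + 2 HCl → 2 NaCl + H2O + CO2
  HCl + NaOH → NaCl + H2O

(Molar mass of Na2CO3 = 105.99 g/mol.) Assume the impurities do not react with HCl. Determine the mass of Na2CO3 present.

n(HCl) added = 0.04123 × 0.9496 = 0.03915 mol
n(NaOH) used in back-titration = 0.02936 × 0.5461 = 0.01603 mol
n(HCl) left over = 0.01603 mol (1:1 ratio)
n(HCl) consumed by analyte = 0.03915 − 0.01603 = 0.02312 mol
From the 1:2 ratio, n(Na2CO3) = 1/2 × 0.02312 = 0.01156 mol
mass of Na2CO3 = 0.01156 × 105.99 = 1.225 g

1.225 g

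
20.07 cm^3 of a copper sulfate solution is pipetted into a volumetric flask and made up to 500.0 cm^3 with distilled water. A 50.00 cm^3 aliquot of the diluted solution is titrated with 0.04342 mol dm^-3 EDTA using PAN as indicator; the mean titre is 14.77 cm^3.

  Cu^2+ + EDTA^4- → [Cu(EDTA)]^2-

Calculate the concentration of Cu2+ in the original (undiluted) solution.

0.3195 mol/L

n(EDTA) = 0.01477 × 0.04342 = 6.413 × 10^-4 mol
n(Cu2+) in the aliquot = 6.413 × 10^-4 mol (1:1 ratio)
[Cu2+]_dilute = 6.413 × 10^-4 / 0.05000 = 0.01283 mol/L
Dilution factor = 500.0 / 20.07 = 24.91
[Cu2+]_stock = 0.01283 × 24.91 = 0.3195 mol/L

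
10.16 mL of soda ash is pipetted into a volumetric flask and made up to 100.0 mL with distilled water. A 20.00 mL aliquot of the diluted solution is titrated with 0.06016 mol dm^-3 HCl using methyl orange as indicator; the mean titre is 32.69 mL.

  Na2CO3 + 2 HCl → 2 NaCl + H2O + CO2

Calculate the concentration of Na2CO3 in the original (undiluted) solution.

0.4839 mol/L

n(HCl) = 0.03269 × 0.06016 = 1.967 × 10^-3 mol
From the 1:2 ratio, n(Na2CO3) in the aliquot = 1/2 × 1.967 × 10^-3 = 9.833 × 10^-4 mol
[Na2CO3]_dilute = 9.833 × 10^-4 / 0.02000 = 0.04917 mol/L
Dilution factor = 100.0 / 10.16 = 9.843
[Na2CO3]_stock = 0.04917 × 9.843 = 0.4839 mol/L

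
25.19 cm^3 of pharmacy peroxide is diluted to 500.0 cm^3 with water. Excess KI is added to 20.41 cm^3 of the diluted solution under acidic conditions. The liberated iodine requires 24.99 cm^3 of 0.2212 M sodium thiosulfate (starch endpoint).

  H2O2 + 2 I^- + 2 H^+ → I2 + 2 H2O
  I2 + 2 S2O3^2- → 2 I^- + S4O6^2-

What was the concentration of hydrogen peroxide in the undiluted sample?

n(S2O3^2-) = 0.02499 × 0.2212 = 5.528 × 10^-3 mol
n(I2) = n(S2O3^2-)/2 = 2.764 × 10^-3 mol
n(H2O2) in the aliquot = 2.764 × 10^-3 mol (1:1 ratio)
[H2O2]_dilute = 2.764 × 10^-3 / 0.02041 = 0.1354 mol/L
[H2O2]_original = 0.1354 × 500.0/25.19 = 2.688 mol/L

2.688 M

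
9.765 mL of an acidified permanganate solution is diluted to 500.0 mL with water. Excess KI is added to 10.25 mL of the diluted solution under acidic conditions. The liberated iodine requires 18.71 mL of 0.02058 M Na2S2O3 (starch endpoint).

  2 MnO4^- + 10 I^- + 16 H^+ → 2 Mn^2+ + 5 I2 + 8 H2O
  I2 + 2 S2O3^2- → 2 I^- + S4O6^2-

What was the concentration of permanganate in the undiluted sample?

n(S2O3^2-) = 0.01871 × 0.02058 = 3.851 × 10^-4 mol
n(I2) = n(S2O3^2-)/2 = 1.925 × 10^-4 mol
From the 2:5 ratio, n(MnO4^-) in the aliquot = 2/5 × 1.925 × 10^-4 = 7.701 × 10^-5 mol
[MnO4^-]_dilute = 7.701 × 10^-5 / 0.01025 = 0.007513 mol/L
[MnO4^-]_original = 0.007513 × 500.0/9.765 = 0.3847 mol/L

0.3847 M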